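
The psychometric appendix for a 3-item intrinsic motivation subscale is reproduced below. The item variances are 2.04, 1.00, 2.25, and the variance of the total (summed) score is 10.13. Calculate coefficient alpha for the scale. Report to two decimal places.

coefficient alpha = 0.72

sum of item variances = 2.04 + 1.00 + 2.25 = 5.29
α = (k/(k−1))·(1 − sum of item variances/total variance) = (3/2)·(1 − 5.29/10.13) = 0.72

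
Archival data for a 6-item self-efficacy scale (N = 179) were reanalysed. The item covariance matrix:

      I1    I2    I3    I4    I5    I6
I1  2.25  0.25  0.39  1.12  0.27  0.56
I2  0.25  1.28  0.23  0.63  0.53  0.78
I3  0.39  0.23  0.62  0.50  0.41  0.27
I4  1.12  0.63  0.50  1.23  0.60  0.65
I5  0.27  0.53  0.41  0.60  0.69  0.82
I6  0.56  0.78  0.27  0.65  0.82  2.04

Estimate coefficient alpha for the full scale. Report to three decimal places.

α = 0.797

Σσ²ᵢ = 2.25 + 1.28 + 0.62 + 1.23 + 0.69 + 2.04 = 8.11
Sum of off-diagonal covariances = 8.01
σ²_total = 8.11 + 2 × 8.01 = 24.13
α = (k/(k−1))·(1 − Σσ²ᵢ/σ²_total) = (6/5)·(1 − 8.11/24.13) = 0.797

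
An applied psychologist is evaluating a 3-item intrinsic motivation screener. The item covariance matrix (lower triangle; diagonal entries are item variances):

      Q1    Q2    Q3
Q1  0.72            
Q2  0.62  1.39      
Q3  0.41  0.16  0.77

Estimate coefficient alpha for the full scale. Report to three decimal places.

Σσ²ᵢ = 0.72 + 1.39 + 0.77 = 2.88
Sum of off-diagonal covariances = 1.19
total variance = 2.88 + 2 × 1.19 = 5.26
α = (k/(k−1))·(1 − Σσ²ᵢ/total variance) = (3/2)·(1 − 2.88/5.26) = 0.679

α = 0.679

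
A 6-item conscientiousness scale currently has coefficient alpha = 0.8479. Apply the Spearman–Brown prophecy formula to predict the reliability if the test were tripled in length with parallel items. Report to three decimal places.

Length factor m = 3
α' = m·α / (1 + (m−1)·α)
   = 3 × 0.8479 / (1 + (3 − 1) × 0.8479)
   = 2.5437 / 2.6958 = 0.944

predicted reliability = 0.944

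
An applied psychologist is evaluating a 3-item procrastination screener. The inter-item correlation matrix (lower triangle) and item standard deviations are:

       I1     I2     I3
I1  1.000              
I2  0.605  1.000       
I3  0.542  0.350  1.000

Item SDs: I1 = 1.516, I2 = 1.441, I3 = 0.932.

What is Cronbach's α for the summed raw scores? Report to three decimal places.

Σσ²ᵢ = 1.516² + 1.441² + 0.932² = 5.2434
Covariances σ_ij = r_ij · s_i · s_j:
  σ(I1,I2) = 0.605 × 1.516 × 1.441 = 1.3217
  σ(I1,I3) = 0.542 × 1.516 × 0.932 = 0.7658
  σ(I2,I3) = 0.350 × 1.441 × 0.932 = 0.4701
σ²_T = Σσ²ᵢ + 2·Σσ_ij = 5.2434 + 2 × 2.5576 = 10.3586
α = (3/2)·(1 − 5.2434/10.3586) = 0.741

Cronbach's α = 0.741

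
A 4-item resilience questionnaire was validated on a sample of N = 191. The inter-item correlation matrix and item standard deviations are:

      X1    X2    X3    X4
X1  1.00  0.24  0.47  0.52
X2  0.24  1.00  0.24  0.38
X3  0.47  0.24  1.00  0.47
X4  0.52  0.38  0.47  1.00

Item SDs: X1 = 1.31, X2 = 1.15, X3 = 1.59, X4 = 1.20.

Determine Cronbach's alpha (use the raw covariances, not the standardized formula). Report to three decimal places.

α = 0.712

Σσ²ᵢ = 1.31² + 1.15² + 1.59² + 1.20² = 7.0067
Covariances σ_ij = r_ij · s_i · s_j:
  σ(X1,X2) = 0.24 × 1.31 × 1.15 = 0.3616
  σ(X1,X3) = 0.47 × 1.31 × 1.59 = 0.9790
  σ(X1,X4) = 0.52 × 1.31 × 1.20 = 0.8174
  σ(X2,X3) = 0.24 × 1.15 × 1.59 = 0.4388
  σ(X2,X4) = 0.38 × 1.15 × 1.20 = 0.5244
  σ(X3,X4) = 0.47 × 1.59 × 1.20 = 0.8968
σ²_T = Σσ²ᵢ + 2·Σσ_ij = 7.0067 + 2 × 4.0180 = 15.0427
α = (4/3)·(1 − 7.0067/15.0427) = 0.712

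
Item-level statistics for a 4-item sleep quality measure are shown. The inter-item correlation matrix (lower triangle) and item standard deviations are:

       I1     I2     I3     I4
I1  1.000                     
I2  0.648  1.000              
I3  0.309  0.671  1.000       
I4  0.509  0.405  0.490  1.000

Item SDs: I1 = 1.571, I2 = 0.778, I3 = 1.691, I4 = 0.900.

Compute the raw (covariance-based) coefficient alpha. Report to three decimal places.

Σσ²ᵢ = 1.571² + 0.778² + 1.691² + 0.900² = 6.7428
Covariances σ_ij = r_ij · s_i · s_j:
  σ(I1,I2) = 0.648 × 1.571 × 0.778 = 0.7920
  σ(I1,I3) = 0.309 × 1.571 × 1.691 = 0.8209
  σ(I1,I4) = 0.509 × 1.571 × 0.900 = 0.7197
  σ(I2,I3) = 0.671 × 0.778 × 1.691 = 0.8828
  σ(I2,I4) = 0.405 × 0.778 × 0.900 = 0.2836
  σ(I3,I4) = 0.490 × 1.691 × 0.900 = 0.7457
σ²_T = Σσ²ᵢ + 2·Σσ_ij = 6.7428 + 2 × 4.2447 = 15.2322
α = (4/3)·(1 − 6.7428/15.2322) = 0.743

coefficient alpha = 0.743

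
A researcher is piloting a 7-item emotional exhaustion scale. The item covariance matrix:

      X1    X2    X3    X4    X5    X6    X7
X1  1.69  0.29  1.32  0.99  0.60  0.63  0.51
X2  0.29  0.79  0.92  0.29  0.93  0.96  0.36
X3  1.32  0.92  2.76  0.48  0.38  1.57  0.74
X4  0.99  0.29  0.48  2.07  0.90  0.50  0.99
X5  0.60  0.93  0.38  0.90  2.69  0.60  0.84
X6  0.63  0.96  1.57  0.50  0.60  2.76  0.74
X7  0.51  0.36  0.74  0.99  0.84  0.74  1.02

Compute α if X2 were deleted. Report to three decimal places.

Remaining items: X1, X3, X4, X5, X6, X7 (k = 6).
sum of item variances = 1.69 + 2.76 + 2.07 + 2.69 + 2.76 + 1.02 = 12.99
σ²_total = 12.99 + 2 × 11.79 = 36.57
α (item deleted) = (6/5)·(1 − 12.99/36.57) = 0.774

α = 0.774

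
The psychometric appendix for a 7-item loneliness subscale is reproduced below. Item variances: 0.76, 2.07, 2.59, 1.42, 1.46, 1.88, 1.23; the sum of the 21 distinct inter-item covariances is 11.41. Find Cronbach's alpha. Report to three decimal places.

ΣVar(i) = 0.76 + 2.07 + 2.59 + 1.42 + 1.46 + 1.88 + 1.23 = 11.41
Sum of distinct covariances = 11.41
σ²_T = ΣVar(i) + 2·Σcov = 11.41 + 2 × 11.41 = 34.23
α = (7/6)·(1 − 11.41/34.23) = 0.778

α = 0.778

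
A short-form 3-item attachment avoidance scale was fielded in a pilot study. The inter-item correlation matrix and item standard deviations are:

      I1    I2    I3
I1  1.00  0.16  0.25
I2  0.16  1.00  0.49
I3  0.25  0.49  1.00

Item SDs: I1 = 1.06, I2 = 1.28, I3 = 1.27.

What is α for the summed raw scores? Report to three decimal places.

Σσ²ᵢ = 1.06² + 1.28² + 1.27² = 4.3749
Covariances σ_ij = r_ij · s_i · s_j:
  σ(I1,I2) = 0.16 × 1.06 × 1.28 = 0.2171
  σ(I1,I3) = 0.25 × 1.06 × 1.27 = 0.3366
  σ(I2,I3) = 0.49 × 1.28 × 1.27 = 0.7965
σ²_T = Σσ²ᵢ + 2·Σσ_ij = 4.3749 + 2 × 1.3502 = 7.0753
α = (3/2)·(1 − 4.3749/7.0753) = 0.572

α = 0.572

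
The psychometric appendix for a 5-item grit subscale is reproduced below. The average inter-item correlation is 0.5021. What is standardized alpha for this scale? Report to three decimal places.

standardized alpha = 0.834

Standardized α = k·r̄ / (1 + (k−1)·r̄) = 5 × 0.5021 / (1 + 4 × 0.5021)
  = 2.5105 / 3.0084 = 0.834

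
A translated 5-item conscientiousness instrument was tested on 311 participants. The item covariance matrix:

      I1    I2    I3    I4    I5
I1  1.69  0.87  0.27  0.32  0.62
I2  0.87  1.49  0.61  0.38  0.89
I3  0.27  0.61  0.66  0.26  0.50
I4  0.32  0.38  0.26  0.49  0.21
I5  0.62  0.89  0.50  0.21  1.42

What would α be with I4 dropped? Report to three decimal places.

Remaining items: I1, I2, I3, I5 (k = 4).
Σσᵢ² = 1.69 + 1.49 + 0.66 + 1.42 = 5.26
Var(T) = 5.26 + 2 × 3.76 = 12.78
α (item deleted) = (4/3)·(1 − 5.26/12.78) = 0.785

α = 0.785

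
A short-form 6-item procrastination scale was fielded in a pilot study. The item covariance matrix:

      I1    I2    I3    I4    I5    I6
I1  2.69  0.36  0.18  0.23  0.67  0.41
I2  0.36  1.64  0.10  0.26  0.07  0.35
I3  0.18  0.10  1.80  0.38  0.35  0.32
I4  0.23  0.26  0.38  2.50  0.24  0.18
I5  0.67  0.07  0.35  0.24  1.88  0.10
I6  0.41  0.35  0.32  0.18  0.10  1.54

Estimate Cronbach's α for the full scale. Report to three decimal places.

Cronbach's α = 0.493

ΣVar(i) = 2.69 + 1.64 + 1.80 + 2.50 + 1.88 + 1.54 = 12.05
Σ_{i<j} σ_ij = 4.20
σ²_T = 12.05 + 2 × 4.20 = 20.45
α = (k/(k−1))·(1 − ΣVar(i)/σ²_T) = (6/5)·(1 − 12.05/20.45) = 0.493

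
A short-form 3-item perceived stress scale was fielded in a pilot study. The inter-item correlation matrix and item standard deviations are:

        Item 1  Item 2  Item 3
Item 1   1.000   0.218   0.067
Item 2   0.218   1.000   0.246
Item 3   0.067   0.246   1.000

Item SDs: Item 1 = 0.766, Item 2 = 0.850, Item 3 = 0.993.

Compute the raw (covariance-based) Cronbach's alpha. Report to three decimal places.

Σσ²ᵢ = 0.766² + 0.850² + 0.993² = 2.2953
Covariances σ_ij = r_ij · s_i · s_j:
  σ(Item 1,Item 2) = 0.218 × 0.766 × 0.850 = 0.1419
  σ(Item 1,Item 3) = 0.067 × 0.766 × 0.993 = 0.0510
  σ(Item 2,Item 3) = 0.246 × 0.850 × 0.993 = 0.2076
σ²_T = Σσ²ᵢ + 2·Σσ_ij = 2.2953 + 2 × 0.4005 = 3.0963
α = (3/2)·(1 − 2.2953/3.0963) = 0.388

Cronbach's alpha = 0.388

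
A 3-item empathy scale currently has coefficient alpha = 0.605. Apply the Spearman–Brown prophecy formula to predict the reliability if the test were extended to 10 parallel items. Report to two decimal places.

predicted reliability = 0.84

Length factor m = 10/3 = 3.3333
α' = m·α / (1 + (m−1)·α)
   = 10/3 × 0.605 / (1 + (10/3 − 1) × 0.605)
   = 2.0167 / 2.4117 = 0.84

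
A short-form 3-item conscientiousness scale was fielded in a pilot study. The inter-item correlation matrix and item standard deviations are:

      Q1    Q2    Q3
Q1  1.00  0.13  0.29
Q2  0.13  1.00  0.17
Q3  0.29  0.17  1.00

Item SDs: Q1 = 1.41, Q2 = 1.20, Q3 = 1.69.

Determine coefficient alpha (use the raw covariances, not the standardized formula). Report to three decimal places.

coefficient alpha = 0.428

Σσ²ᵢ = 1.41² + 1.20² + 1.69² = 6.2842
Covariances σ_ij = r_ij · s_i · s_j:
  σ(Q1,Q2) = 0.13 × 1.41 × 1.20 = 0.2200
  σ(Q1,Q3) = 0.29 × 1.41 × 1.69 = 0.6910
  σ(Q2,Q3) = 0.17 × 1.20 × 1.69 = 0.3448
σ²_T = Σσ²ᵢ + 2·Σσ_ij = 6.2842 + 2 × 1.2558 = 8.7958
α = (3/2)·(1 − 6.2842/8.7958) = 0.428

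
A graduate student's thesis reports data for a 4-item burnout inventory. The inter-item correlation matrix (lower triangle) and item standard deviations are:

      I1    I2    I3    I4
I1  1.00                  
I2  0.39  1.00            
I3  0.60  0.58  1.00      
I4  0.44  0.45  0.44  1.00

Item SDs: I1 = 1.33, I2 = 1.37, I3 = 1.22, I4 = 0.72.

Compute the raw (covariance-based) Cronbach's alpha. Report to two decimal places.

Cronbach's alpha = 0.77

Σσ²ᵢ = 1.33² + 1.37² + 1.22² + 0.72² = 5.6526
Covariances σ_ij = r_ij · s_i · s_j:
  σ(I1,I2) = 0.39 × 1.33 × 1.37 = 0.7106
  σ(I1,I3) = 0.60 × 1.33 × 1.22 = 0.9736
  σ(I1,I4) = 0.44 × 1.33 × 0.72 = 0.4213
  σ(I2,I3) = 0.58 × 1.37 × 1.22 = 0.9694
  σ(I2,I4) = 0.45 × 1.37 × 0.72 = 0.4439
  σ(I3,I4) = 0.44 × 1.22 × 0.72 = 0.3865
σ²_T = Σσ²ᵢ + 2·Σσ_ij = 5.6526 + 2 × 3.9053 = 13.4632
α = (4/3)·(1 − 5.6526/13.4632) = 0.77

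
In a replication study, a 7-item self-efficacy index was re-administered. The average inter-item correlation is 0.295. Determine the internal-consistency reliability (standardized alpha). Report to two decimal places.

Standardized α = k·r̄ / (1 + (k−1)·r̄) = 7 × 0.295 / (1 + 6 × 0.295)
  = 2.0650 / 2.7700 = 0.75

standardized alpha = 0.75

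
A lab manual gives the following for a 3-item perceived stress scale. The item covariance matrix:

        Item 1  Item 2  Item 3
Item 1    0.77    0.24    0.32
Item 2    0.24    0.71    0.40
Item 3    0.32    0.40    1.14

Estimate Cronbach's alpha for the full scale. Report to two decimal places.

Cronbach's alpha = 0.63

Σσ²ᵢ = 0.77 + 0.71 + 1.14 = 2.62
Sum of off-diagonal covariances = 0.96
σ²_total = 2.62 + 2 × 0.96 = 4.54
α = (k/(k−1))·(1 − Σσ²ᵢ/σ²_total) = (3/2)·(1 − 2.62/4.54) = 0.63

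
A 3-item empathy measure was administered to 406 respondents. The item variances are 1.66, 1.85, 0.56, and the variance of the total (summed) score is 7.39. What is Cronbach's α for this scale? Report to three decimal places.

Cronbach's α = 0.674

ΣVar(i) = 1.66 + 1.85 + 0.56 = 4.07
α = (k/(k−1))·(1 − ΣVar(i)/σ²_total) = (3/2)·(1 − 4.07/7.39) = 0.674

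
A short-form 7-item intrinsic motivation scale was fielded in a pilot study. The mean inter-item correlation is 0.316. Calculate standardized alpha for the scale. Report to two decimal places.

α = 0.76

Standardized α = k·r̄ / (1 + (k−1)·r̄) = 7 × 0.316 / (1 + 6 × 0.316)
  = 2.2120 / 2.8960 = 0.76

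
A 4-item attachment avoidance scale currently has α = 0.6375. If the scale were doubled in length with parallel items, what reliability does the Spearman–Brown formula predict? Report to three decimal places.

predicted reliability = 0.779

Length factor m = 2
α' = m·α / (1 + (m−1)·α)
   = 2 × 0.6375 / (1 + (2 − 1) × 0.6375)
   = 1.2750 / 1.6375 = 0.779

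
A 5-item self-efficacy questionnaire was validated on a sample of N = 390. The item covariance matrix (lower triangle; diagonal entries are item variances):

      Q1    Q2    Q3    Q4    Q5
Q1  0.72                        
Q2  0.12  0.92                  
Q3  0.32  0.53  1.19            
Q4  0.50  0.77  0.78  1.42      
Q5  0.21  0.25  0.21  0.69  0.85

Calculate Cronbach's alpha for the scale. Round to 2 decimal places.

Cronbach's alpha = 0.79

ΣVar(i) = 0.72 + 0.92 + 1.19 + 1.42 + 0.85 = 5.10
Σ_{i<j} σ_ij = 4.38
Var(T) = 5.10 + 2 × 4.38 = 13.86
α = (k/(k−1))·(1 − ΣVar(i)/Var(T)) = (5/4)·(1 − 5.10/13.86) = 0.79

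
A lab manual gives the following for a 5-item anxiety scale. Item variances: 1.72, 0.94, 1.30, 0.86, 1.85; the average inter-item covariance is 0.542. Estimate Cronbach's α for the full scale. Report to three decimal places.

α = 0.774

Σσ²ᵢ = 1.72 + 0.94 + 1.30 + 0.86 + 1.85 = 6.67
Sum of the 10 distinct covariances = 10 × 0.542 = 5.420
Var(T) = Σσ²ᵢ + 2·Σcov = 6.67 + 2 × 5.420 = 17.510
α = (5/4)·(1 − 6.67/17.510) = 0.774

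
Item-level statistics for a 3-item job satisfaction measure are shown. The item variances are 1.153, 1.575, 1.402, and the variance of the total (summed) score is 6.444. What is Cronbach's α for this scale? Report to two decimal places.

Cronbach's α = 0.54

ΣVar(i) = 1.153 + 1.575 + 1.402 = 4.130
α = (k/(k−1))·(1 − ΣVar(i)/Var(T)) = (3/2)·(1 − 4.130/6.444) = 0.54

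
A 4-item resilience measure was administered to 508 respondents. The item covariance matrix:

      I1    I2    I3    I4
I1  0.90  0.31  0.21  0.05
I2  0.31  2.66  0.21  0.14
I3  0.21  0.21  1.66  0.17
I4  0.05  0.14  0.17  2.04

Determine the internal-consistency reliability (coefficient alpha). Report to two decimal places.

Σσ²ᵢ = 0.90 + 2.66 + 1.66 + 2.04 = 7.26
Sum of the distinct covariances = 1.09
σ²_total = 7.26 + 2 × 1.09 = 9.44
α = (k/(k−1))·(1 − Σσ²ᵢ/σ²_total) = (4/3)·(1 − 7.26/9.44) = 0.31

α = 0.31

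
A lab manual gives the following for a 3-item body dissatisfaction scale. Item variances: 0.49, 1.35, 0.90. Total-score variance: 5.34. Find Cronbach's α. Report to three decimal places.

α = 0.730

ΣVar(i) = 0.49 + 1.35 + 0.90 = 2.74
α = (k/(k−1))·(1 − ΣVar(i)/σ²_total) = (3/2)·(1 − 2.74/5.34) = 0.730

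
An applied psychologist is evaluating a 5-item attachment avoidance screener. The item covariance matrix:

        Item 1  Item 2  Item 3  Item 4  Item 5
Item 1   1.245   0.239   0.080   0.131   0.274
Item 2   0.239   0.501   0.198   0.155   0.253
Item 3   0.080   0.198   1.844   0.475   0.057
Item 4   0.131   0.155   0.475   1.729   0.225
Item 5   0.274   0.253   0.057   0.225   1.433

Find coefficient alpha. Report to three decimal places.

sum of item variances = 1.245 + 0.501 + 1.844 + 1.729 + 1.433 = 6.752
Sum of the distinct covariances = 2.087
total variance = 6.752 + 2 × 2.087 = 10.926
α = (k/(k−1))·(1 − sum of item variances/total variance) = (5/4)·(1 − 6.752/10.926) = 0.478

α = 0.478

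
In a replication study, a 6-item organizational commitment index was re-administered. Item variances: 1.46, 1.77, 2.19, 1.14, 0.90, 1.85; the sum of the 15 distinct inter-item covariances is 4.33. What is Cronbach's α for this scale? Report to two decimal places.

α = 0.58

sum of item variances = 1.46 + 1.77 + 2.19 + 1.14 + 0.90 + 1.85 = 9.31
Sum of distinct covariances = 4.33
σ²_T = sum of item variances + 2·Σcov = 9.31 + 2 × 4.33 = 17.97
α = (6/5)·(1 − 9.31/17.97) = 0.58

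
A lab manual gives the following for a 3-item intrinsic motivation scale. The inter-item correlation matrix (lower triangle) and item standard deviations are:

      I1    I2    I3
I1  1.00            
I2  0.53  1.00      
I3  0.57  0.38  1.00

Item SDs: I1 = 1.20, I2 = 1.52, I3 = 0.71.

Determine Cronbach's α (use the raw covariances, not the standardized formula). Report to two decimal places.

α = 0.70

Σσ²ᵢ = 1.20² + 1.52² + 0.71² = 4.2545
Covariances σ_ij = r_ij · s_i · s_j:
  σ(I1,I2) = 0.53 × 1.20 × 1.52 = 0.9667
  σ(I1,I3) = 0.57 × 1.20 × 0.71 = 0.4856
  σ(I2,I3) = 0.38 × 1.52 × 0.71 = 0.4101
σ²_T = Σσ²ᵢ + 2·Σσ_ij = 4.2545 + 2 × 1.8624 = 7.9793
α = (3/2)·(1 − 4.2545/7.9793) = 0.70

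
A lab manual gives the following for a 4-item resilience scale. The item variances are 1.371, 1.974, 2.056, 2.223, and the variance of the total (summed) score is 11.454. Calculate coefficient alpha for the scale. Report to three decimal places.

sum of item variances = 1.371 + 1.974 + 2.056 + 2.223 = 7.624
α = (k/(k−1))·(1 − sum of item variances/σ²_total) = (4/3)·(1 − 7.624/11.454) = 0.446

coefficient alpha = 0.446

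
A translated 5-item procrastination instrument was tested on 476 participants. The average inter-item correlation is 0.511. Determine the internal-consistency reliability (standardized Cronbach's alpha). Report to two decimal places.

α = 0.84

Standardized α = k·r̄ / (1 + (k−1)·r̄) = 5 × 0.511 / (1 + 4 × 0.511)
  = 2.5550 / 3.0440 = 0.84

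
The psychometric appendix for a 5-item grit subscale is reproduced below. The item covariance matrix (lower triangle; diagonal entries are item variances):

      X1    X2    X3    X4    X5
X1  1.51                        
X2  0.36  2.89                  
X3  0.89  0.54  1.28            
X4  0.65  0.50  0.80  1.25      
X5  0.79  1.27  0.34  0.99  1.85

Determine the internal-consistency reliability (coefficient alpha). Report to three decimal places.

coefficient alpha = 0.774

Σσ²ᵢ = 1.51 + 2.89 + 1.28 + 1.25 + 1.85 = 8.78
Sum of off-diagonal covariances = 7.13
σ²_T = 8.78 + 2 × 7.13 = 23.04
α = (k/(k−1))·(1 − Σσ²ᵢ/σ²_T) = (5/4)·(1 − 8.78/23.04) = 0.774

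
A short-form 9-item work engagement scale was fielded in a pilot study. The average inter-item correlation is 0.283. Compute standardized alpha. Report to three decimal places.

Standardized α = k·r̄ / (1 + (k−1)·r̄) = 9 × 0.283 / (1 + 8 × 0.283)
  = 2.5470 / 3.2640 = 0.780

α = 0.780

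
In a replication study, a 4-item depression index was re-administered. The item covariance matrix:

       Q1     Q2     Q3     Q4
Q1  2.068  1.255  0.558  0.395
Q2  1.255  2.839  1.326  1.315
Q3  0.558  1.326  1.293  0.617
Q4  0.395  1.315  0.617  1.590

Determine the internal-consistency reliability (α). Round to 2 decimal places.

ΣVar(i) = 2.068 + 2.839 + 1.293 + 1.590 = 7.790
Σ_{i<j} σ_ij = 5.466
total variance = 7.790 + 2 × 5.466 = 18.722
α = (k/(k−1))·(1 − ΣVar(i)/total variance) = (4/3)·(1 − 7.790/18.722) = 0.78

α = 0.78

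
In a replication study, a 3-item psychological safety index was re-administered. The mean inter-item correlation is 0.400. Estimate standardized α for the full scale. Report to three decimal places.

Standardized α = k·r̄ / (1 + (k−1)·r̄) = 3 × 0.400 / (1 + 2 × 0.400)
  = 1.2000 / 1.8000 = 0.667

standardized α = 0.667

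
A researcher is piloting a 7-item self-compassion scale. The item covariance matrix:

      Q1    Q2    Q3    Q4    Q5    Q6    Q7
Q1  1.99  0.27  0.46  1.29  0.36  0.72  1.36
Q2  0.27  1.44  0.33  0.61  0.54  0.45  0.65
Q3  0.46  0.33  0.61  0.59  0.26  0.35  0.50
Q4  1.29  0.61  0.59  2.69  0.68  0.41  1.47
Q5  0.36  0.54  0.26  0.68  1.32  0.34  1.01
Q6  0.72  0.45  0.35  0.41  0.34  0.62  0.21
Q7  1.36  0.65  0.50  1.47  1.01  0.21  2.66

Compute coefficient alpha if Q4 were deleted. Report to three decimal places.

α = 0.773

Remaining items: Q1, Q2, Q3, Q5, Q6, Q7 (k = 6).
Σσ²ᵢ = 1.99 + 1.44 + 0.61 + 1.32 + 0.62 + 2.66 = 8.64
σ²_total = 8.64 + 2 × 7.81 = 24.26
α (item deleted) = (6/5)·(1 − 8.64/24.26) = 0.773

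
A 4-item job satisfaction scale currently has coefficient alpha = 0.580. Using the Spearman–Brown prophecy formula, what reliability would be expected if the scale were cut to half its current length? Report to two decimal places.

Length factor m = 1/2
α' = m·α / (1 − (1−m)·α)
   = 1/2 × 0.580 / (1 − (1 − 1/2) × 0.580)
   = 0.2900 / 0.7100 = 0.41

predicted reliability = 0.41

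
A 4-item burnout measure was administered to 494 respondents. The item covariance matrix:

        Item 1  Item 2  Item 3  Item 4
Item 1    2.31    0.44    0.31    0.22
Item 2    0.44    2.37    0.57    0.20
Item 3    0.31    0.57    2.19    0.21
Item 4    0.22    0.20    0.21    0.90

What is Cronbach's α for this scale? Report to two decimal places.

ΣVar(i) = 2.31 + 2.37 + 2.19 + 0.90 = 7.77
Σ_{i<j} σ_ij = 1.95
σ²_T = 7.77 + 2 × 1.95 = 11.67
α = (k/(k−1))·(1 − ΣVar(i)/σ²_T) = (4/3)·(1 − 7.77/11.67) = 0.45

α = 0.45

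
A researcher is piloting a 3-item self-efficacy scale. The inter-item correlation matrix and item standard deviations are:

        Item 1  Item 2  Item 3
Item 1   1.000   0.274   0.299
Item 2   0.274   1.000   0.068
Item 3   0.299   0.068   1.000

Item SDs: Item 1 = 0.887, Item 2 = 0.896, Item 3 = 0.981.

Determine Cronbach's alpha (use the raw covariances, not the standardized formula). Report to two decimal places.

Σσ²ᵢ = 0.887² + 0.896² + 0.981² = 2.5519
Covariances σ_ij = r_ij · s_i · s_j:
  σ(Item 1,Item 2) = 0.274 × 0.887 × 0.896 = 0.2178
  σ(Item 1,Item 3) = 0.299 × 0.887 × 0.981 = 0.2602
  σ(Item 2,Item 3) = 0.068 × 0.896 × 0.981 = 0.0598
σ²_T = Σσ²ᵢ + 2·Σσ_ij = 2.5519 + 2 × 0.5378 = 3.6275
α = (3/2)·(1 − 2.5519/3.6275) = 0.44

α = 0.44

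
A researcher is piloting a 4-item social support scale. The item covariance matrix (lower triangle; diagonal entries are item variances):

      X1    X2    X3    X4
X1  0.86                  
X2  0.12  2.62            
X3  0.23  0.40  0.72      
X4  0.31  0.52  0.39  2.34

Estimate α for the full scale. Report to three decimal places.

Σσ²ᵢ = 0.86 + 2.62 + 0.72 + 2.34 = 6.54
Sum of off-diagonal covariances = 1.97
σ²_T = 6.54 + 2 × 1.97 = 10.48
α = (k/(k−1))·(1 − Σσ²ᵢ/σ²_T) = (4/3)·(1 − 6.54/10.48) = 0.501

α = 0.501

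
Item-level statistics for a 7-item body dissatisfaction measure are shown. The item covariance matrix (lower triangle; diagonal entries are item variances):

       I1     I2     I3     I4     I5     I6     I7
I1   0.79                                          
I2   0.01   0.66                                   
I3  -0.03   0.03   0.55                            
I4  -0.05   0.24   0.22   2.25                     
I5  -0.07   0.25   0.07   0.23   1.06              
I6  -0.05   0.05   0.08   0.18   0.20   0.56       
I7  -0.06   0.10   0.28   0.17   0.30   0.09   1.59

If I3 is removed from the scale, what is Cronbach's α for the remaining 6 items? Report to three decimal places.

Remaining items: I1, I2, I4, I5, I6, I7 (k = 6).
sum of item variances = 0.79 + 0.66 + 2.25 + 1.06 + 0.56 + 1.59 = 6.91
total variance = 6.91 + 2 × 1.59 = 10.09
α (item deleted) = (6/5)·(1 − 6.91/10.09) = 0.378

α = 0.378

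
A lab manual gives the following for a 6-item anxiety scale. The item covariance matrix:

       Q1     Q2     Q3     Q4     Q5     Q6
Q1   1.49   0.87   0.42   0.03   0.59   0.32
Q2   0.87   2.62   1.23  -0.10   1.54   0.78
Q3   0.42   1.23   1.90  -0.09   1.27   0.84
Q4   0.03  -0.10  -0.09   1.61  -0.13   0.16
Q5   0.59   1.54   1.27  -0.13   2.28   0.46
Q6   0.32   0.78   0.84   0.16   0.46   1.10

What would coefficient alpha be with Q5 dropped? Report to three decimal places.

α = 0.632

Remaining items: Q1, Q2, Q3, Q4, Q6 (k = 5).
Σσ²ᵢ = 1.49 + 2.62 + 1.90 + 1.61 + 1.10 = 8.72
Var(T) = 8.72 + 2 × 4.46 = 17.64
α (item deleted) = (5/4)·(1 − 8.72/17.64) = 0.632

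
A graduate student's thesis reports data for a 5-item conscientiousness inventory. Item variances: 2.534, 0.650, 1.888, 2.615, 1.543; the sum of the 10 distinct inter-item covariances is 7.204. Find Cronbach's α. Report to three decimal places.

Cronbach's α = 0.762

sum of item variances = 2.534 + 0.650 + 1.888 + 2.615 + 1.543 = 9.230
Sum of distinct covariances = 7.204
σ²_total = sum of item variances + 2·Σcov = 9.230 + 2 × 7.204 = 23.638
α = (5/4)·(1 − 9.230/23.638) = 0.762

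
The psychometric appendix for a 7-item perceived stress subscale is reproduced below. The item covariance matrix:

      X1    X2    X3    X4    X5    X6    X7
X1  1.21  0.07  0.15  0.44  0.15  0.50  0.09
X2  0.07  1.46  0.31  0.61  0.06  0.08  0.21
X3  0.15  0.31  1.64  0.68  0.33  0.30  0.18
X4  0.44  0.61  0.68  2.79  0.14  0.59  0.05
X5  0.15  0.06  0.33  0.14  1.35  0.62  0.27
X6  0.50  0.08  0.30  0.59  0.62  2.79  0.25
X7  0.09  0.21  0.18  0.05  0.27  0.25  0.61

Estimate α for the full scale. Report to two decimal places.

α = 0.59

sum of item variances = 1.21 + 1.46 + 1.64 + 2.79 + 1.35 + 2.79 + 0.61 = 11.85
Sum of the distinct covariances = 6.08
Var(T) = 11.85 + 2 × 6.08 = 24.01
α = (k/(k−1))·(1 − sum of item variances/Var(T)) = (7/6)·(1 − 11.85/24.01) = 0.59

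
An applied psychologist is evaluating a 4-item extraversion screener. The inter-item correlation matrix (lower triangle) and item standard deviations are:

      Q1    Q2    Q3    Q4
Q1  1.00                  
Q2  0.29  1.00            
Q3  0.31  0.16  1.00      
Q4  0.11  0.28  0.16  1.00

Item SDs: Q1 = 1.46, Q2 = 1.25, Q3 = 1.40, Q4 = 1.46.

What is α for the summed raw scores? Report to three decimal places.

Σσ²ᵢ = 1.46² + 1.25² + 1.40² + 1.46² = 7.7857
Covariances σ_ij = r_ij · s_i · s_j:
  σ(Q1,Q2) = 0.29 × 1.46 × 1.25 = 0.5292
  σ(Q1,Q3) = 0.31 × 1.46 × 1.40 = 0.6336
  σ(Q1,Q4) = 0.11 × 1.46 × 1.46 = 0.2345
  σ(Q2,Q3) = 0.16 × 1.25 × 1.40 = 0.2800
  σ(Q2,Q4) = 0.28 × 1.25 × 1.46 = 0.5110
  σ(Q3,Q4) = 0.16 × 1.40 × 1.46 = 0.3270
σ²_T = Σσ²ᵢ + 2·Σσ_ij = 7.7857 + 2 × 2.5153 = 12.8163
α = (4/3)·(1 − 7.7857/12.8163) = 0.523

α = 0.523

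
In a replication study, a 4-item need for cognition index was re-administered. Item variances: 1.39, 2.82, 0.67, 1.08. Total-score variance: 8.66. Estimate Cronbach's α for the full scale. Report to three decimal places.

α = 0.416

Σσᵢ² = 1.39 + 2.82 + 0.67 + 1.08 = 5.96
α = (k/(k−1))·(1 − Σσᵢ²/σ²_total) = (4/3)·(1 − 5.96/8.66) = 0.416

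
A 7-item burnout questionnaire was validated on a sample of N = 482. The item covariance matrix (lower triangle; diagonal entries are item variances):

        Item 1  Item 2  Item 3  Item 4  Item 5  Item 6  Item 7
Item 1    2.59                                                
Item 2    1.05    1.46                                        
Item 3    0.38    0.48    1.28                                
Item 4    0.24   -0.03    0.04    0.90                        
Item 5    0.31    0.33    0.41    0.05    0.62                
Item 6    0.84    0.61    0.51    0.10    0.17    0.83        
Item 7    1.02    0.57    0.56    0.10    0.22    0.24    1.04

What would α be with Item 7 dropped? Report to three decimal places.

α = 0.706

Remaining items: Item 1, Item 2, Item 3, Item 4, Item 5, Item 6 (k = 6).
Σσᵢ² = 2.59 + 1.46 + 1.28 + 0.90 + 0.62 + 0.83 = 7.68
total variance = 7.68 + 2 × 5.49 = 18.66
α (item deleted) = (6/5)·(1 − 7.68/18.66) = 0.706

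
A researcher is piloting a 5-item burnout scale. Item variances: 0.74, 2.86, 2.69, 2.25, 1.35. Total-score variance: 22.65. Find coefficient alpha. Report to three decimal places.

sum of item variances = 0.74 + 2.86 + 2.69 + 2.25 + 1.35 = 9.89
α = (k/(k−1))·(1 − sum of item variances/total variance) = (5/4)·(1 − 9.89/22.65) = 0.704

coefficient alpha = 0.704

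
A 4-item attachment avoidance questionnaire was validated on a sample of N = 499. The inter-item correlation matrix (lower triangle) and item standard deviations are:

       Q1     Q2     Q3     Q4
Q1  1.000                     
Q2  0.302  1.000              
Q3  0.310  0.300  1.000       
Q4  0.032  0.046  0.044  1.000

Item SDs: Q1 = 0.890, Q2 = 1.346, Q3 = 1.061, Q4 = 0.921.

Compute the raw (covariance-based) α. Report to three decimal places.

α = 0.461

Σσ²ᵢ = 0.890² + 1.346² + 1.061² + 0.921² = 4.5778
Covariances σ_ij = r_ij · s_i · s_j:
  σ(Q1,Q2) = 0.302 × 0.890 × 1.346 = 0.3618
  σ(Q1,Q3) = 0.310 × 0.890 × 1.061 = 0.2927
  σ(Q1,Q4) = 0.032 × 0.890 × 0.921 = 0.0262
  σ(Q2,Q3) = 0.300 × 1.346 × 1.061 = 0.4284
  σ(Q2,Q4) = 0.046 × 1.346 × 0.921 = 0.0570
  σ(Q3,Q4) = 0.044 × 1.061 × 0.921 = 0.0430
σ²_T = Σσ²ᵢ + 2·Σσ_ij = 4.5778 + 2 × 1.2091 = 6.9960
α = (4/3)·(1 − 4.5778/6.9960) = 0.461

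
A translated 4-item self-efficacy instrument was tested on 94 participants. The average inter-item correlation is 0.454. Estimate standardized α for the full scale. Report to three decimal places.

Standardized α = k·r̄ / (1 + (k−1)·r̄) = 4 × 0.454 / (1 + 3 × 0.454)
  = 1.8160 / 2.3620 = 0.769

standardized α = 0.769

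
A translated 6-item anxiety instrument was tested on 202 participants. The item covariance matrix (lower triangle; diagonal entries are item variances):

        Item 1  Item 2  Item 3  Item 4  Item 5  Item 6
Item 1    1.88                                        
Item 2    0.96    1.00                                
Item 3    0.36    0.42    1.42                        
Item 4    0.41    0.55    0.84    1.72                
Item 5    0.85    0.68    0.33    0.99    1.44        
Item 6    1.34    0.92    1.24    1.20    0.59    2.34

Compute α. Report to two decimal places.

α = 0.85

Σσᵢ² = 1.88 + 1.00 + 1.42 + 1.72 + 1.44 + 2.34 = 9.80
Sum of the distinct covariances = 11.68
total variance = 9.80 + 2 × 11.68 = 33.16
α = (k/(k−1))·(1 − Σσᵢ²/total variance) = (6/5)·(1 − 9.80/33.16) = 0.85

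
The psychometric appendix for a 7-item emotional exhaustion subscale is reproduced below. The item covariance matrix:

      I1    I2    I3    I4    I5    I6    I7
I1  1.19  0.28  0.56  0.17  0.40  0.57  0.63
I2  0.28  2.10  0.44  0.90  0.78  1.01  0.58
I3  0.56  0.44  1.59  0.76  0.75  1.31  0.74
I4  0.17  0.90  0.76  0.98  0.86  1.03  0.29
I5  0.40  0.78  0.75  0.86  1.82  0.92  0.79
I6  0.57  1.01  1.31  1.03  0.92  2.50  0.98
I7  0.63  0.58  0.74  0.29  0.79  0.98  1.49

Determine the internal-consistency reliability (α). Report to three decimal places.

Σσᵢ² = 1.19 + 2.10 + 1.59 + 0.98 + 1.82 + 2.50 + 1.49 = 11.67
Sum of the distinct covariances = 14.75
total variance = 11.67 + 2 × 14.75 = 41.17
α = (k/(k−1))·(1 − Σσᵢ²/total variance) = (7/6)·(1 − 11.67/41.17) = 0.836

α = 0.836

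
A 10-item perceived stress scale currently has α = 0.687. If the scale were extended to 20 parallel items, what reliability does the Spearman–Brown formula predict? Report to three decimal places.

Length factor m = 20/10 = 2.0000
α' = m·α / (1 + (m−1)·α)
   = 20/10 × 0.687 / (1 + (20/10 − 1) × 0.687)
   = 1.3740 / 1.6870 = 0.814

predicted reliability = 0.814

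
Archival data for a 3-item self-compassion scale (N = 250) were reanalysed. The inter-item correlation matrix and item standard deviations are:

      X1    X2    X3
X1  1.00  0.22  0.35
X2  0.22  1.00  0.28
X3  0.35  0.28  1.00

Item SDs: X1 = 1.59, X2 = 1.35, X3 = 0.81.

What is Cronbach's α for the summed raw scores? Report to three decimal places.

α = 0.494

Σσ²ᵢ = 1.59² + 1.35² + 0.81² = 5.0067
Covariances σ_ij = r_ij · s_i · s_j:
  σ(X1,X2) = 0.22 × 1.59 × 1.35 = 0.4722
  σ(X1,X3) = 0.35 × 1.59 × 0.81 = 0.4508
  σ(X2,X3) = 0.28 × 1.35 × 0.81 = 0.3062
σ²_T = Σσ²ᵢ + 2·Σσ_ij = 5.0067 + 2 × 1.2292 = 7.4651
α = (3/2)·(1 − 5.0067/7.4651) = 0.494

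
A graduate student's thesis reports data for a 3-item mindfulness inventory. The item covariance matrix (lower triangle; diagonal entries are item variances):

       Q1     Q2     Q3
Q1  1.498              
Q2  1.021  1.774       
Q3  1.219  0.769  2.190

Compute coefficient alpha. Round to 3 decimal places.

sum of item variances = 1.498 + 1.774 + 2.190 = 5.462
Sum of the distinct covariances = 3.009
σ²_total = 5.462 + 2 × 3.009 = 11.480
α = (k/(k−1))·(1 − sum of item variances/σ²_total) = (3/2)·(1 − 5.462/11.480) = 0.786

coefficient alpha = 0.786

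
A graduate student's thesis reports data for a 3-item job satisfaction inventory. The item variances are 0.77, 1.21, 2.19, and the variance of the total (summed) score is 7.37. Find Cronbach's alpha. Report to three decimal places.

Σσᵢ² = 0.77 + 1.21 + 2.19 = 4.17
α = (k/(k−1))·(1 − Σσᵢ²/σ²_total) = (3/2)·(1 − 4.17/7.37) = 0.651

Cronbach's alpha = 0.651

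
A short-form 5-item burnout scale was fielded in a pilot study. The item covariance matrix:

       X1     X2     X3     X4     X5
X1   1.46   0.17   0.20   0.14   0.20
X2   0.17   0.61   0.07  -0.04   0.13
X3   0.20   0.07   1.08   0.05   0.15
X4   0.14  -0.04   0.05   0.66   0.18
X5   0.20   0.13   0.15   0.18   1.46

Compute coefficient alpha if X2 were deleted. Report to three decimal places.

coefficient alpha = 0.377

Remaining items: X1, X3, X4, X5 (k = 4).
sum of item variances = 1.46 + 1.08 + 0.66 + 1.46 = 4.66
total variance = 4.66 + 2 × 0.92 = 6.50
α (item deleted) = (4/3)·(1 − 4.66/6.50) = 0.377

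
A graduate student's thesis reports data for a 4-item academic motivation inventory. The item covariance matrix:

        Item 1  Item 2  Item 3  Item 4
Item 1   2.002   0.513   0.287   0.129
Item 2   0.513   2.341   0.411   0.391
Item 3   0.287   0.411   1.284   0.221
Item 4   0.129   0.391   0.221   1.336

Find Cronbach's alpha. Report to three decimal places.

sum of item variances = 2.002 + 2.341 + 1.284 + 1.336 = 6.963
Σ_{i<j} σ_ij = 1.952
total variance = 6.963 + 2 × 1.952 = 10.867
α = (k/(k−1))·(1 − sum of item variances/total variance) = (4/3)·(1 − 6.963/10.867) = 0.479

α = 0.479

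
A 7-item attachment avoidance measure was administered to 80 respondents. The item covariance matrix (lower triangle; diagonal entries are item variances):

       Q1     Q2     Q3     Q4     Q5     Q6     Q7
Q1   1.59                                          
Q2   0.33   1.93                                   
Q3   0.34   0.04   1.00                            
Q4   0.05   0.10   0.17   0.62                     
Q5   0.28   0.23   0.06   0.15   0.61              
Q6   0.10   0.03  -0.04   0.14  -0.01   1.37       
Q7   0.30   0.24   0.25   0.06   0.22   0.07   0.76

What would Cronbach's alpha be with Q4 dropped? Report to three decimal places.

Remaining items: Q1, Q2, Q3, Q5, Q6, Q7 (k = 6).
Σσ²ᵢ = 1.59 + 1.93 + 1.00 + 0.61 + 1.37 + 0.76 = 7.26
total variance = 7.26 + 2 × 2.44 = 12.14
α (item deleted) = (6/5)·(1 − 7.26/12.14) = 0.482

α = 0.482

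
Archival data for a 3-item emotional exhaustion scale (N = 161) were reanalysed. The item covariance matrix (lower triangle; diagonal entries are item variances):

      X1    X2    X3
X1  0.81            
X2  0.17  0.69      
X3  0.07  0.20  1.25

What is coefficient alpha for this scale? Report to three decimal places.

α = 0.364

ΣVar(i) = 0.81 + 0.69 + 1.25 = 2.75
Sum of off-diagonal covariances = 0.44
Var(T) = 2.75 + 2 × 0.44 = 3.63
α = (k/(k−1))·(1 − ΣVar(i)/Var(T)) = (3/2)·(1 − 2.75/3.63) = 0.364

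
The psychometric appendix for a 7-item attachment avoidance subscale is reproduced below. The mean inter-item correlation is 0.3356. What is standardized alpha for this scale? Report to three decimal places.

Standardized α = k·r̄ / (1 + (k−1)·r̄) = 7 × 0.3356 / (1 + 6 × 0.3356)
  = 2.3492 / 3.0136 = 0.780

α = 0.780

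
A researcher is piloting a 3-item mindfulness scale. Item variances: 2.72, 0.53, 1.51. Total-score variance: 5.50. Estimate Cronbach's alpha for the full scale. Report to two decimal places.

Cronbach's alpha = 0.20

Σσᵢ² = 2.72 + 0.53 + 1.51 = 4.76
α = (k/(k−1))·(1 − Σσᵢ²/σ²_total) = (3/2)·(1 − 4.76/5.50) = 0.20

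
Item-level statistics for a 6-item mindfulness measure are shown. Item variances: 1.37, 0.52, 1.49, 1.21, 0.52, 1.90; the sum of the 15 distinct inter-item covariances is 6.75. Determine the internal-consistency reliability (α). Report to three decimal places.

α = 0.790

sum of item variances = 1.37 + 0.52 + 1.49 + 1.21 + 0.52 + 1.90 = 7.01
Sum of distinct covariances = 6.75
σ²_T = sum of item variances + 2·Σcov = 7.01 + 2 × 6.75 = 20.51
α = (6/5)·(1 − 7.01/20.51) = 0.790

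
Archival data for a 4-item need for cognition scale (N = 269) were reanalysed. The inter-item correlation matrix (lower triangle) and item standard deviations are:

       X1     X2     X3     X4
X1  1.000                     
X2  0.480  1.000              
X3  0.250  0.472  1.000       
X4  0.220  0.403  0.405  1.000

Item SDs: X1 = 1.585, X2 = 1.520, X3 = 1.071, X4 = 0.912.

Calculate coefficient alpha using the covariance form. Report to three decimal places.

Σσ²ᵢ = 1.585² + 1.520² + 1.071² + 0.912² = 6.8014
Covariances σ_ij = r_ij · s_i · s_j:
  σ(X1,X2) = 0.480 × 1.585 × 1.520 = 1.1564
  σ(X1,X3) = 0.250 × 1.585 × 1.071 = 0.4244
  σ(X1,X4) = 0.220 × 1.585 × 0.912 = 0.3180
  σ(X2,X3) = 0.472 × 1.520 × 1.071 = 0.7684
  σ(X2,X4) = 0.403 × 1.520 × 0.912 = 0.5587
  σ(X3,X4) = 0.405 × 1.071 × 0.912 = 0.3956
σ²_T = Σσ²ᵢ + 2·Σσ_ij = 6.8014 + 2 × 3.6215 = 14.0444
α = (4/3)·(1 − 6.8014/14.0444) = 0.688

coefficient alpha = 0.688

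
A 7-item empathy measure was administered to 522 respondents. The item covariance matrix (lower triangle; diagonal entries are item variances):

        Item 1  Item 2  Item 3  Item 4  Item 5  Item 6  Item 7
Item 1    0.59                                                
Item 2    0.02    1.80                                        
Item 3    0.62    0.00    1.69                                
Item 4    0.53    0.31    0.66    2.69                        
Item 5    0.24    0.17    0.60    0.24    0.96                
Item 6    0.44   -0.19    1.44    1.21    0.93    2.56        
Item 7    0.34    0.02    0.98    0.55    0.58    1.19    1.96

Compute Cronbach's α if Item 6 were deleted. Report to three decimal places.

α = 0.657

Remaining items: Item 1, Item 2, Item 3, Item 4, Item 5, Item 7 (k = 6).
Σσᵢ² = 0.59 + 1.80 + 1.69 + 2.69 + 0.96 + 1.96 = 9.69
Var(T) = 9.69 + 2 × 5.86 = 21.41
α (item deleted) = (6/5)·(1 − 9.69/21.41) = 0.657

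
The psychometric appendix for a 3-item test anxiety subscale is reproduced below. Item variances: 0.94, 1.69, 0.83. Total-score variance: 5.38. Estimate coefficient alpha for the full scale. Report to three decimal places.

Σσᵢ² = 0.94 + 1.69 + 0.83 = 3.46
α = (k/(k−1))·(1 − Σσᵢ²/total variance) = (3/2)·(1 − 3.46/5.38) = 0.535

coefficient alpha = 0.535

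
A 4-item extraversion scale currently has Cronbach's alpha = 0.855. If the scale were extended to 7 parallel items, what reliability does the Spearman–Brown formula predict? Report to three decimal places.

predicted reliability = 0.912

Length factor m = 7/4 = 1.7500
α' = m·α / (1 + (m−1)·α)
   = 7/4 × 0.855 / (1 + (7/4 − 1) × 0.855)
   = 1.4962 / 1.6412 = 0.912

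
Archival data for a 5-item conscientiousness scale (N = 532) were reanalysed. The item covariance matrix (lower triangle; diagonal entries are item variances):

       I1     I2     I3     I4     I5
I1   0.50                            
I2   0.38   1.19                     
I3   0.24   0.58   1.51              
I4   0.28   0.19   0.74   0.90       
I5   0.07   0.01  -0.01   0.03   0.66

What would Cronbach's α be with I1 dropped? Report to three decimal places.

Remaining items: I2, I3, I4, I5 (k = 4).
Σσᵢ² = 1.19 + 1.51 + 0.90 + 0.66 = 4.26
total variance = 4.26 + 2 × 1.54 = 7.34
α (item deleted) = (4/3)·(1 − 4.26/7.34) = 0.559

Cronbach's α = 0.559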